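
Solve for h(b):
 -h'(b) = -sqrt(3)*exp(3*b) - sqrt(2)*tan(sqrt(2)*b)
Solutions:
 h(b) = C1 + sqrt(3)*exp(3*b)/3 - log(cos(sqrt(2)*b))


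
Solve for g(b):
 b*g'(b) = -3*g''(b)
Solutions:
 g(b) = C1 + C2*erf(sqrt(6)*b/6)


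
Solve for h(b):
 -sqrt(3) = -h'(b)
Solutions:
 h(b) = C1 + sqrt(3)*b


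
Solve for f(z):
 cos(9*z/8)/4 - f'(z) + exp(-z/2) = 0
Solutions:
 f(z) = C1 + 2*sin(9*z/8)/9 - 2*exp(-z/2)


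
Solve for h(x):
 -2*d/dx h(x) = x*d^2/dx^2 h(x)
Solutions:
 h(x) = C1 + C2/x


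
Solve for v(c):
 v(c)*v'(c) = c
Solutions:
 v(c) = -sqrt(C1 + c^2)
 v(c) = sqrt(C1 + c^2)


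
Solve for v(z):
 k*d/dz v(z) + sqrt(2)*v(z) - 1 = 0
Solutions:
 v(z) = C1*exp(-sqrt(2)*z/k) + sqrt(2)/2


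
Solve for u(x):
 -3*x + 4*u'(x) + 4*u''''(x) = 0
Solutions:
 u(x) = C1 + C4*exp(-x) + 3*x^2/8 + (C2*sin(sqrt(3)*x/2) + C3*cos(sqrt(3)*x/2))*exp(x/2)


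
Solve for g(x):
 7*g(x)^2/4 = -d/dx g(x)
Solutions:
 g(x) = 4/(C1 + 7*x)


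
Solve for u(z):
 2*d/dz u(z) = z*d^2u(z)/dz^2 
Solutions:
 u(z) = C1 + C2*z^3


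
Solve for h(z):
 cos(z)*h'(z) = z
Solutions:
 h(z) = C1 + Integral(z/cos(z), z)


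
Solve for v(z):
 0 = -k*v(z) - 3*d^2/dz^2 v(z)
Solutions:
 v(z) = C1*exp(-sqrt(3)*z*sqrt(-k)/3) + C2*exp(sqrt(3)*z*sqrt(-k)/3)


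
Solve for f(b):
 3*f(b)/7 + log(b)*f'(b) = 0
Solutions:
 f(b) = C1*exp(-3*li(b)/7)


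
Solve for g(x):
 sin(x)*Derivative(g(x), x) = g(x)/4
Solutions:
 g(x) = C1*(cos(x) - 1)^(1/8)/(cos(x) + 1)^(1/8)


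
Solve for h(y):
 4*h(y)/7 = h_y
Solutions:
 h(y) = C1*exp(4*y/7)


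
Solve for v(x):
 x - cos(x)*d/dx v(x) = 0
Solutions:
 v(x) = C1 + Integral(x/cos(x), x)


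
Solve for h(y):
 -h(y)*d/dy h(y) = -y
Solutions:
 h(y) = -sqrt(C1 + y^2)
 h(y) = sqrt(C1 + y^2)


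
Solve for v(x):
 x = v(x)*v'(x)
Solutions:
 v(x) = -sqrt(C1 + x^2)
 v(x) = sqrt(C1 + x^2)


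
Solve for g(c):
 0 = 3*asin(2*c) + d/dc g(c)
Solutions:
 g(c) = C1 - 3*c*asin(2*c) - 3*sqrt(1 - 4*c^2)/2


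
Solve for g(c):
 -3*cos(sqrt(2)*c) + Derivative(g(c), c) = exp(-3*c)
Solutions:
 g(c) = C1 + 3*sqrt(2)*sin(sqrt(2)*c)/2 - exp(-3*c)/3


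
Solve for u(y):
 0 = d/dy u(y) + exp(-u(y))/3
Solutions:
 u(y) = log(C1 - y/3)


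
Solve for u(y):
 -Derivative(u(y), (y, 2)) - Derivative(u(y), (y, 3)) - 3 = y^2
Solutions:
 u(y) = C1 + C2*y + C3*exp(-y) - y^4/12 + y^3/3 - 5*y^2/2


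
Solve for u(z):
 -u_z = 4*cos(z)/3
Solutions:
 u(z) = C1 - 4*sin(z)/3


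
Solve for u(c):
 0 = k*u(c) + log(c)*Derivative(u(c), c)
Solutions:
 u(c) = C1*exp(-k*li(c))


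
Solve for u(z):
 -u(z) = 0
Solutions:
 u(z) = 0


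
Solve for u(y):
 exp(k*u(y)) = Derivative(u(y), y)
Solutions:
 u(y) = Piecewise((log(-1/(C1*k + k*y))/k, Ne(k, 0)), (nan, True))
 u(y) = Piecewise((C1 + y, Eq(k, 0)), (nan, True))


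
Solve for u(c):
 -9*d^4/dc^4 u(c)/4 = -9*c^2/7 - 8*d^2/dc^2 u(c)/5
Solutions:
 u(c) = C1 + C2*c + C3*exp(-4*sqrt(10)*c/15) + C4*exp(4*sqrt(10)*c/15) - 15*c^4/224 - 2025*c^2/1792


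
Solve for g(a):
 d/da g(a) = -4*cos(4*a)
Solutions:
 g(a) = C1 - sin(4*a)


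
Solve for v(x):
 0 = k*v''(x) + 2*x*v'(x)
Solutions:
 v(x) = C1 + C2*sqrt(k)*erf(x*sqrt(1/k))


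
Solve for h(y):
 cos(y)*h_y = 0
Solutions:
 h(y) = C1


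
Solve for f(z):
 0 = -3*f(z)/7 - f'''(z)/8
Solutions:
 f(z) = C3*exp(-2*3^(1/3)*7^(2/3)*z/7) + (C1*sin(3^(5/6)*7^(2/3)*z/7) + C2*cos(3^(5/6)*7^(2/3)*z/7))*exp(3^(1/3)*7^(2/3)*z/7)


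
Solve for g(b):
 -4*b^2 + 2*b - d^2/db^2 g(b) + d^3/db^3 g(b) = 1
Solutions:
 g(b) = C1 + C2*b + C3*exp(b) - b^4/3 - b^3 - 7*b^2/2


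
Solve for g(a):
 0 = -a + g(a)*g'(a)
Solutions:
 g(a) = -sqrt(C1 + a^2)
 g(a) = sqrt(C1 + a^2)


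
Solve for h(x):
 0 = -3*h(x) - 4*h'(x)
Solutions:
 h(x) = C1*exp(-3*x/4)


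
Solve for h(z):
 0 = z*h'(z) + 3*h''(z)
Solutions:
 h(z) = C1 + C2*erf(sqrt(6)*z/6)


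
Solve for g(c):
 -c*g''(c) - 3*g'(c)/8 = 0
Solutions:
 g(c) = C1 + C2*c^(5/8)


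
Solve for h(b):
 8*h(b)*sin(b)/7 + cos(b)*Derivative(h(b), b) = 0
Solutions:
 h(b) = C1*cos(b)^(8/7)


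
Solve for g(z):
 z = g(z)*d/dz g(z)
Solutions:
 g(z) = -sqrt(C1 + z^2)
 g(z) = sqrt(C1 + z^2)


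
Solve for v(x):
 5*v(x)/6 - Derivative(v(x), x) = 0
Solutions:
 v(x) = C1*exp(5*x/6)


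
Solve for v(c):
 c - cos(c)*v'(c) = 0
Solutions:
 v(c) = C1 + Integral(c/cos(c), c)


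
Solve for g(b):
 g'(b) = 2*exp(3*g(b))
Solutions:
 g(b) = log(-1/(C1 + 6*b))/3
 g(b) = log((-1/(C1 + 2*b))^(1/3)*(-3^(2/3) - 3*3^(1/6)*I)/6)
 g(b) = log((-1/(C1 + 2*b))^(1/3)*(-3^(2/3) + 3*3^(1/6)*I)/6)


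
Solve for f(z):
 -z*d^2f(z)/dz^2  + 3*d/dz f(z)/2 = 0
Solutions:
 f(z) = C1 + C2*z^(5/2)


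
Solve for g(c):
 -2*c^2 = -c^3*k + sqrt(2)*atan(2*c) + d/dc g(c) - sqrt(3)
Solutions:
 g(c) = C1 + c^4*k/4 - 2*c^3/3 + sqrt(3)*c - sqrt(2)*(c*atan(2*c) - log(4*c^2 + 1)/4)


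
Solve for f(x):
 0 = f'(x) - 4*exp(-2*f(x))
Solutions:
 f(x) = log(-sqrt(C1 + 8*x))
 f(x) = log(C1 + 8*x)/2


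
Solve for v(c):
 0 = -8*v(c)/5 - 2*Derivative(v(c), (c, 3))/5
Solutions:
 v(c) = C3*exp(-2^(2/3)*c) + (C1*sin(2^(2/3)*sqrt(3)*c/2) + C2*cos(2^(2/3)*sqrt(3)*c/2))*exp(2^(2/3)*c/2)


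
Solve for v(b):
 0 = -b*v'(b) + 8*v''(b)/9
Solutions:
 v(b) = C1 + C2*erfi(3*b/4)


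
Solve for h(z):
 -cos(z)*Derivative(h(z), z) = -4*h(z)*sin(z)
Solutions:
 h(z) = C1/cos(z)^4


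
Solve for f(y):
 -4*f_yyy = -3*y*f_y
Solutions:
 f(y) = C1 + Integral(C2*airyai(6^(1/3)*y/2) + C3*airybi(6^(1/3)*y/2), y)


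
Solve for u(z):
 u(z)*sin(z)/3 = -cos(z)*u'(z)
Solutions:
 u(z) = C1*cos(z)^(1/3)


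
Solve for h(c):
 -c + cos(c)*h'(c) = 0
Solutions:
 h(c) = C1 + Integral(c/cos(c), c)


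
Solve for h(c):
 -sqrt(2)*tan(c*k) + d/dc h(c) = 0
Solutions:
 h(c) = C1 + sqrt(2)*Piecewise((-log(cos(c*k))/k, Ne(k, 0)), (0, True))


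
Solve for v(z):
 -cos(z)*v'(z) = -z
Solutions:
 v(z) = C1 + Integral(z/cos(z), z)


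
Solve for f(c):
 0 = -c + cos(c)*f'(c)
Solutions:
 f(c) = C1 + Integral(c/cos(c), c)


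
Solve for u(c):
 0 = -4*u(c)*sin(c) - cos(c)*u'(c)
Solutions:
 u(c) = C1*cos(c)^4


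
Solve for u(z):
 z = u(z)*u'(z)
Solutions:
 u(z) = -sqrt(C1 + z^2)
 u(z) = sqrt(C1 + z^2)


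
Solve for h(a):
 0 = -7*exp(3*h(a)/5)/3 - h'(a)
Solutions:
 h(a) = 5*log(1/(C1 + 7*a))/3 + 5*log(5)/3
 h(a) = 5*log(5^(1/3)*(-1 - sqrt(3)*I)*(1/(C1 + 7*a))^(1/3)/2)
 h(a) = 5*log(5^(1/3)*(-1 + sqrt(3)*I)*(1/(C1 + 7*a))^(1/3)/2)


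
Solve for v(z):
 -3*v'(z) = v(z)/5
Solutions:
 v(z) = C1*exp(-z/15)


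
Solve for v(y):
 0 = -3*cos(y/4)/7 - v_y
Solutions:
 v(y) = C1 - 12*sin(y/4)/7


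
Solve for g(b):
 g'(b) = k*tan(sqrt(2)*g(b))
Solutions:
 g(b) = sqrt(2)*(pi - asin(C1*exp(sqrt(2)*b*k)))/2
 g(b) = sqrt(2)*asin(C1*exp(sqrt(2)*b*k))/2


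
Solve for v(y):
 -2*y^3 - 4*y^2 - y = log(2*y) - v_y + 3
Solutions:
 v(y) = C1 + y^4/2 + 4*y^3/3 + y^2/2 + y*log(y) + y*log(2) + 2*y


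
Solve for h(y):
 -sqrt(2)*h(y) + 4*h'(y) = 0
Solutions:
 h(y) = C1*exp(sqrt(2)*y/4)


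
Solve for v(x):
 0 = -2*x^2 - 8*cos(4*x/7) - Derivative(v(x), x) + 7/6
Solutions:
 v(x) = C1 - 2*x^3/3 + 7*x/6 - 14*sin(4*x/7)


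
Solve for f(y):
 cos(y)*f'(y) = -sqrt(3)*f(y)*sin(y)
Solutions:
 f(y) = C1*cos(y)^(sqrt(3))


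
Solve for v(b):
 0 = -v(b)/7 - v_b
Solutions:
 v(b) = C1*exp(-b/7)


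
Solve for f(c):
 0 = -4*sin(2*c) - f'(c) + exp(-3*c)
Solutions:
 f(c) = C1 + 2*cos(2*c) - exp(-3*c)/3


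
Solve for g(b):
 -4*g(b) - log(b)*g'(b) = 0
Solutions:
 g(b) = C1*exp(-4*li(b))


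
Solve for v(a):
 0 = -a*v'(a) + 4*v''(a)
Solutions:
 v(a) = C1 + C2*erfi(sqrt(2)*a/4)


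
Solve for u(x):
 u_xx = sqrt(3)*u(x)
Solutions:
 u(x) = C1*exp(-3^(1/4)*x) + C2*exp(3^(1/4)*x)


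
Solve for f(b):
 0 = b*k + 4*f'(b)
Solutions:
 f(b) = C1 - b^2*k/8


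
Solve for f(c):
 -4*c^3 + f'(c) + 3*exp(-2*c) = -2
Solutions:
 f(c) = C1 + c^4 - 2*c + 3*exp(-2*c)/2


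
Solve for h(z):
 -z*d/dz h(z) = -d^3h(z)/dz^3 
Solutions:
 h(z) = C1 + Integral(C2*airyai(z) + C3*airybi(z), z)


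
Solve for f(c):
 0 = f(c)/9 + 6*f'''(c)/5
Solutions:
 f(c) = C3*exp(-2^(2/3)*5^(1/3)*c/6) + (C1*sin(2^(2/3)*sqrt(3)*5^(1/3)*c/12) + C2*cos(2^(2/3)*sqrt(3)*5^(1/3)*c/12))*exp(2^(2/3)*5^(1/3)*c/12)


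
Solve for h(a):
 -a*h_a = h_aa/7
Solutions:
 h(a) = C1 + C2*erf(sqrt(14)*a/2)


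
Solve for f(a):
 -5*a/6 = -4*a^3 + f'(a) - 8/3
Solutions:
 f(a) = C1 + a^4 - 5*a^2/12 + 8*a/3


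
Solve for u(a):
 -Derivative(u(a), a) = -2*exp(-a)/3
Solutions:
 u(a) = C1 - 2*exp(-a)/3


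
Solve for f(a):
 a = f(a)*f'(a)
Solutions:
 f(a) = -sqrt(C1 + a^2)
 f(a) = sqrt(C1 + a^2)


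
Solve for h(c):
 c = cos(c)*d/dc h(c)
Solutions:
 h(c) = C1 + Integral(c/cos(c), c)


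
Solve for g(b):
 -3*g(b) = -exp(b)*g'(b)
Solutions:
 g(b) = C1*exp(-3*exp(-b))


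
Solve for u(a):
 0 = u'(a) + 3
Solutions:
 u(a) = C1 - 3*a


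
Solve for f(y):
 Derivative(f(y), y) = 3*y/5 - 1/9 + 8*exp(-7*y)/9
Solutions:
 f(y) = C1 + 3*y^2/10 - y/9 - 8*exp(-7*y)/63


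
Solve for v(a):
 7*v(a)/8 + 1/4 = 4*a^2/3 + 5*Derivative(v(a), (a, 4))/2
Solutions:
 v(a) = C1*exp(-sqrt(2)*5^(3/4)*7^(1/4)*a/10) + C2*exp(sqrt(2)*5^(3/4)*7^(1/4)*a/10) + C3*sin(sqrt(2)*5^(3/4)*7^(1/4)*a/10) + C4*cos(sqrt(2)*5^(3/4)*7^(1/4)*a/10) + 32*a^2/21 - 2/7


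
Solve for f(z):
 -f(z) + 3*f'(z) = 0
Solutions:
 f(z) = C1*exp(z/3)


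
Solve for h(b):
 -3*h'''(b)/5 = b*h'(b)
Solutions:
 h(b) = C1 + Integral(C2*airyai(-3^(2/3)*5^(1/3)*b/3) + C3*airybi(-3^(2/3)*5^(1/3)*b/3), b)


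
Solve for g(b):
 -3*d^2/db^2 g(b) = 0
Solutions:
 g(b) = C1 + C2*b


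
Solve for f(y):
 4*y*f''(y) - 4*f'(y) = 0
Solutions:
 f(y) = C1 + C2*y^2


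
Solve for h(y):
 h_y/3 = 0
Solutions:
 h(y) = C1


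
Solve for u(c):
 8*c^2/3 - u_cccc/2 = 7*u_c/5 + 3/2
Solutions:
 u(c) = C1 + C4*exp(-14^(1/3)*5^(2/3)*c/5) + 40*c^3/63 - 15*c/14 + (C2*sin(14^(1/3)*sqrt(3)*5^(2/3)*c/10) + C3*cos(14^(1/3)*sqrt(3)*5^(2/3)*c/10))*exp(14^(1/3)*5^(2/3)*c/10)


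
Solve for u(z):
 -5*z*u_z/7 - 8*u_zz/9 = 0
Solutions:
 u(z) = C1 + C2*erf(3*sqrt(35)*z/28)


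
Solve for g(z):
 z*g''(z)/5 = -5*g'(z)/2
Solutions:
 g(z) = C1 + C2/z^(23/2)


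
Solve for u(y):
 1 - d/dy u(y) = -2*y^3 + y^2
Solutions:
 u(y) = C1 + y^4/2 - y^3/3 + y


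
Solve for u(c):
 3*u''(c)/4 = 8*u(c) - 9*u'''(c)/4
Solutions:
 u(c) = C1*exp(-c*((36*sqrt(1294) + 1295)^(-1/3) + 2 + (36*sqrt(1294) + 1295)^(1/3))/18)*sin(sqrt(3)*c*(-(36*sqrt(1294) + 1295)^(1/3) + (36*sqrt(1294) + 1295)^(-1/3))/18) + C2*exp(-c*((36*sqrt(1294) + 1295)^(-1/3) + 2 + (36*sqrt(1294) + 1295)^(1/3))/18)*cos(sqrt(3)*c*(-(36*sqrt(1294) + 1295)^(1/3) + (36*sqrt(1294) + 1295)^(-1/3))/18) + C3*exp(c*(-1 + (36*sqrt(1294) + 1295)^(-1/3) + (36*sqrt(1294) + 1295)^(1/3))/9)


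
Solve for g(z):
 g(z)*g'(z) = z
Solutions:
 g(z) = -sqrt(C1 + z^2)
 g(z) = sqrt(C1 + z^2)


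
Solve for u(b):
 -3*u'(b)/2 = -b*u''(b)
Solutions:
 u(b) = C1 + C2*b^(5/2)


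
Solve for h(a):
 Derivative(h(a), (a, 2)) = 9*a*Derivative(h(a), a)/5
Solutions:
 h(a) = C1 + C2*erfi(3*sqrt(10)*a/10)


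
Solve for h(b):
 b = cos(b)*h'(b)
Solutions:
 h(b) = C1 + Integral(b/cos(b), b)


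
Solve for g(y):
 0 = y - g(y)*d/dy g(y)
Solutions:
 g(y) = -sqrt(C1 + y^2)
 g(y) = sqrt(C1 + y^2)


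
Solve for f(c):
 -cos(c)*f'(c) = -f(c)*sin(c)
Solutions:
 f(c) = C1/cos(c)


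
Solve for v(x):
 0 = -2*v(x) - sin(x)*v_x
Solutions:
 v(x) = C1*(cos(x) + 1)/(cos(x) - 1)


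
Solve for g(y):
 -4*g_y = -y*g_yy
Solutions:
 g(y) = C1 + C2*y^5


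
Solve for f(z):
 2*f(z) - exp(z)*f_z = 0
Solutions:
 f(z) = C1*exp(-2*exp(-z))


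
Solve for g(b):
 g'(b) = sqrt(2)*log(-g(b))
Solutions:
 -li(-g(b)) = C1 + sqrt(2)*b


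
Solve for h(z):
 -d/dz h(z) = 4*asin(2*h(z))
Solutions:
 Integral(1/asin(2*_y), (_y, h(z))) = C1 - 4*z


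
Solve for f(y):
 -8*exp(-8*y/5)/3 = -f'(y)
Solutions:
 f(y) = C1 - 5*exp(-8*y/5)/3


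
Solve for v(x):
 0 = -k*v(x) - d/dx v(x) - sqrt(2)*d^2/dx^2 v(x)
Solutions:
 v(x) = C1*exp(sqrt(2)*x*(sqrt(-4*sqrt(2)*k + 1) - 1)/4) + C2*exp(-sqrt(2)*x*(sqrt(-4*sqrt(2)*k + 1) + 1)/4)


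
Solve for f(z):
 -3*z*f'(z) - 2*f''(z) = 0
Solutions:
 f(z) = C1 + C2*erf(sqrt(3)*z/2)


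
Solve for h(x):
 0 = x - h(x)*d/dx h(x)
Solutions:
 h(x) = -sqrt(C1 + x^2)
 h(x) = sqrt(C1 + x^2)


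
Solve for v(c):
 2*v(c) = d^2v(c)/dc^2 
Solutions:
 v(c) = C1*exp(-sqrt(2)*c) + C2*exp(sqrt(2)*c)


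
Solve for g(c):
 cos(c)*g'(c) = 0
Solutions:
 g(c) = C1


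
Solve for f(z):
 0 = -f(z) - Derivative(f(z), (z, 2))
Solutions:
 f(z) = C1*sin(z) + C2*cos(z)


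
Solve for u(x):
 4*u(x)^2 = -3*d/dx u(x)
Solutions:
 u(x) = 3/(C1 + 4*x)


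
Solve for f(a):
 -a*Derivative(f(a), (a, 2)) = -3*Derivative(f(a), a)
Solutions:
 f(a) = C1 + C2*a^4


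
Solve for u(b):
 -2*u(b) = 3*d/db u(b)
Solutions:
 u(b) = C1*exp(-2*b/3)


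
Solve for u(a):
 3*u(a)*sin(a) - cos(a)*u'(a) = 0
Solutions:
 u(a) = C1/cos(a)^3


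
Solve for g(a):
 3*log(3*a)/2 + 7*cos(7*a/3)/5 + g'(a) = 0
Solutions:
 g(a) = C1 - 3*a*log(a)/2 - 3*a*log(3)/2 + 3*a/2 - 3*sin(7*a/3)/5


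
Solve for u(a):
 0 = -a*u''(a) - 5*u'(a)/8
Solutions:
 u(a) = C1 + C2*a^(3/8)


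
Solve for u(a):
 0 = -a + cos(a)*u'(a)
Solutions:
 u(a) = C1 + Integral(a/cos(a), a)


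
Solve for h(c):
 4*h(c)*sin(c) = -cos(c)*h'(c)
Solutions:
 h(c) = C1*cos(c)^4


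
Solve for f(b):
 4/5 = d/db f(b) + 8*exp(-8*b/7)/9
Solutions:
 f(b) = C1 + 4*b/5 + 7*exp(-8*b/7)/9


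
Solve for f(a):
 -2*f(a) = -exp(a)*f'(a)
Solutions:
 f(a) = C1*exp(-2*exp(-a))


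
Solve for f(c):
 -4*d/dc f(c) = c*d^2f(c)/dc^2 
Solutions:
 f(c) = C1 + C2/c^3


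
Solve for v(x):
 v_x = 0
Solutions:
 v(x) = C1


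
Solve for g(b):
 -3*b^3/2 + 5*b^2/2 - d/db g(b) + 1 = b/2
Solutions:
 g(b) = C1 - 3*b^4/8 + 5*b^3/6 - b^2/4 + b


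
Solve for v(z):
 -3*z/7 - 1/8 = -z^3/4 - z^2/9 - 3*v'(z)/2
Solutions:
 v(z) = C1 - z^4/24 - 2*z^3/81 + z^2/7 + z/12


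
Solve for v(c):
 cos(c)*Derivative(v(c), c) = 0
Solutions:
 v(c) = C1


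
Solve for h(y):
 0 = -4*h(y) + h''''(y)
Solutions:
 h(y) = C1*exp(-sqrt(2)*y) + C2*exp(sqrt(2)*y) + C3*sin(sqrt(2)*y) + C4*cos(sqrt(2)*y)


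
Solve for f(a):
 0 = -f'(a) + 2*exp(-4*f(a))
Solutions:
 f(a) = log(-I*(C1 + 8*a)^(1/4))
 f(a) = log(I*(C1 + 8*a)^(1/4))
 f(a) = log(-(C1 + 8*a)^(1/4))
 f(a) = log(C1 + 8*a)/4


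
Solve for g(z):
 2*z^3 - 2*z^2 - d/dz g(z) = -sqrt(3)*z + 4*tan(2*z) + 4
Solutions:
 g(z) = C1 + z^4/2 - 2*z^3/3 + sqrt(3)*z^2/2 - 4*z + 2*log(cos(2*z))


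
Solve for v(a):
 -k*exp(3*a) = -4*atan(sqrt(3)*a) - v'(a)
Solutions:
 v(a) = C1 - 4*a*atan(sqrt(3)*a) + k*exp(3*a)/3 + 2*sqrt(3)*log(3*a^2 + 1)/3


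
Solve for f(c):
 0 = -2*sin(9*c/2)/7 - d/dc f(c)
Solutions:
 f(c) = C1 + 4*cos(9*c/2)/63


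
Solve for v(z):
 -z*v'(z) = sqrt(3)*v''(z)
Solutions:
 v(z) = C1 + C2*erf(sqrt(2)*3^(3/4)*z/6)


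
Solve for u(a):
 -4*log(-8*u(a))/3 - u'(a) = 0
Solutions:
 3*Integral(1/(log(-_y) + 3*log(2)), (_y, u(a)))/4 = C1 - a


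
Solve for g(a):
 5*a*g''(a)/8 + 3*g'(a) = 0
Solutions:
 g(a) = C1 + C2/a^(19/5)


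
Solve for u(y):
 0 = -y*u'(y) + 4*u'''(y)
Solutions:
 u(y) = C1 + Integral(C2*airyai(2^(1/3)*y/2) + C3*airybi(2^(1/3)*y/2), y)


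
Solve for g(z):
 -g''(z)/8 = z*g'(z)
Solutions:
 g(z) = C1 + C2*erf(2*z)


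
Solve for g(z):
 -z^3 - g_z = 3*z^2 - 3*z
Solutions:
 g(z) = C1 - z^4/4 - z^3 + 3*z^2/2


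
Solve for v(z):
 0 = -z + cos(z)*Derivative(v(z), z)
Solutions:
 v(z) = C1 + Integral(z/cos(z), z)


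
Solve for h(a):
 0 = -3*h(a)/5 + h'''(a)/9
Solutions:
 h(a) = C3*exp(3*5^(2/3)*a/5) + (C1*sin(3*sqrt(3)*5^(2/3)*a/10) + C2*cos(3*sqrt(3)*5^(2/3)*a/10))*exp(-3*5^(2/3)*a/10)


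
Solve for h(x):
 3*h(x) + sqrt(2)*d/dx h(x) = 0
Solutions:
 h(x) = C1*exp(-3*sqrt(2)*x/2)


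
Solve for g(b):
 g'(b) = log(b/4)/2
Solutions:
 g(b) = C1 + b*log(b)/2 - b*log(2) - b/2


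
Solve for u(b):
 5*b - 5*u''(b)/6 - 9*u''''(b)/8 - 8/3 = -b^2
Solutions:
 u(b) = C1 + C2*b + C3*sin(2*sqrt(15)*b/9) + C4*cos(2*sqrt(15)*b/9) + b^4/10 + b^3 - 161*b^2/50


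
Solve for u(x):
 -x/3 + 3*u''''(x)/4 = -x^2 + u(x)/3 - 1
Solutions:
 u(x) = C1*exp(-sqrt(6)*x/3) + C2*exp(sqrt(6)*x/3) + C3*sin(sqrt(6)*x/3) + C4*cos(sqrt(6)*x/3) + 3*x^2 - x + 3


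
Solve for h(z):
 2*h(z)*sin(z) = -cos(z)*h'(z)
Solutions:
 h(z) = C1*cos(z)^2


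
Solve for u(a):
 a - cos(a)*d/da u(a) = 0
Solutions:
 u(a) = C1 + Integral(a/cos(a), a)


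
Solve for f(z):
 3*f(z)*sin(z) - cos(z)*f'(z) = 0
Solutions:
 f(z) = C1/cos(z)^3


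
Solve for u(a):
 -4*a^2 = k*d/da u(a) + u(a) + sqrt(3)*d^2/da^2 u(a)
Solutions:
 u(a) = C1*exp(sqrt(3)*a*(-k + sqrt(k^2 - 4*sqrt(3)))/6) + C2*exp(-sqrt(3)*a*(k + sqrt(k^2 - 4*sqrt(3)))/6) - 4*a^2 + 8*a*k - 8*k^2 + 8*sqrt(3)


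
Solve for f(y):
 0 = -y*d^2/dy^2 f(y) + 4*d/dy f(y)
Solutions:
 f(y) = C1 + C2*y^5


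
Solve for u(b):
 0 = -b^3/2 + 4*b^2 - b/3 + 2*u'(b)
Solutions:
 u(b) = C1 + b^4/16 - 2*b^3/3 + b^2/12


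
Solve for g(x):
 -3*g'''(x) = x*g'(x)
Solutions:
 g(x) = C1 + Integral(C2*airyai(-3^(2/3)*x/3) + C3*airybi(-3^(2/3)*x/3), x)


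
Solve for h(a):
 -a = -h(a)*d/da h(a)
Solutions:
 h(a) = -sqrt(C1 + a^2)
 h(a) = sqrt(C1 + a^2)


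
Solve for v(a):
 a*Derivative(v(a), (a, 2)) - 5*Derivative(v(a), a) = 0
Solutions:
 v(a) = C1 + C2*a^6


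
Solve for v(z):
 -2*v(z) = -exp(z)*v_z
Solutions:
 v(z) = C1*exp(-2*exp(-z))


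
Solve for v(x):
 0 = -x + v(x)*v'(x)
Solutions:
 v(x) = -sqrt(C1 + x^2)
 v(x) = sqrt(C1 + x^2)


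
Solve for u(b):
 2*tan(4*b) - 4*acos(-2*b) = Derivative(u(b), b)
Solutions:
 u(b) = C1 - 4*b*acos(-2*b) - 2*sqrt(1 - 4*b^2) - log(cos(4*b))/2


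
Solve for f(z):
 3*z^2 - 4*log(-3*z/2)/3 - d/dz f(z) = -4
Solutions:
 f(z) = C1 + z^3 - 4*z*log(-z)/3 + 4*z*(-log(3) + log(2) + 4)/3


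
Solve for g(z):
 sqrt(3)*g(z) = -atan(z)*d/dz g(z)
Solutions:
 g(z) = C1*exp(-sqrt(3)*Integral(1/atan(z), z))


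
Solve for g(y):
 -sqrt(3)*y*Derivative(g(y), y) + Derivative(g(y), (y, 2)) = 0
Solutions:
 g(y) = C1 + C2*erfi(sqrt(2)*3^(1/4)*y/2)


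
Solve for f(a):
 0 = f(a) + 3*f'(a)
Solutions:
 f(a) = C1*exp(-a/3)


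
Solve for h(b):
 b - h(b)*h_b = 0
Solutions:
 h(b) = -sqrt(C1 + b^2)
 h(b) = sqrt(C1 + b^2)


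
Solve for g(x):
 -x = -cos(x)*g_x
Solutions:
 g(x) = C1 + Integral(x/cos(x), x)


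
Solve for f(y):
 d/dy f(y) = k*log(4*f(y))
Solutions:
 Integral(1/(log(_y) + 2*log(2)), (_y, f(y))) = C1 + k*y


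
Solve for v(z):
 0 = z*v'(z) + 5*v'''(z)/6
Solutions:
 v(z) = C1 + Integral(C2*airyai(-5^(2/3)*6^(1/3)*z/5) + C3*airybi(-5^(2/3)*6^(1/3)*z/5), z)


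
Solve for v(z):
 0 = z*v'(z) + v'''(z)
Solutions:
 v(z) = C1 + Integral(C2*airyai(-z) + C3*airybi(-z), z)


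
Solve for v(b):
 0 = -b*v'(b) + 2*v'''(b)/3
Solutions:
 v(b) = C1 + Integral(C2*airyai(2^(2/3)*3^(1/3)*b/2) + C3*airybi(2^(2/3)*3^(1/3)*b/2), b)


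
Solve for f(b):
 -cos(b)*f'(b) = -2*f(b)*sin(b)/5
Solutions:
 f(b) = C1/cos(b)^(2/5)


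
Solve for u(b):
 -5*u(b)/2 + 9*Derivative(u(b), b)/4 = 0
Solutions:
 u(b) = C1*exp(10*b/9)


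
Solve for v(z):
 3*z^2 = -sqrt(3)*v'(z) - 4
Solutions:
 v(z) = C1 - sqrt(3)*z^3/3 - 4*sqrt(3)*z/3


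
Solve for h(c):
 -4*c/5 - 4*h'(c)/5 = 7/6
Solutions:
 h(c) = C1 - c^2/2 - 35*c/24


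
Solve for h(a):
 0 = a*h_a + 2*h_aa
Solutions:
 h(a) = C1 + C2*erf(a/2)


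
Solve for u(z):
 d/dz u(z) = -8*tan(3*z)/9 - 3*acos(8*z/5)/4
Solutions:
 u(z) = C1 - 3*z*acos(8*z/5)/4 + 3*sqrt(25 - 64*z^2)/32 + 8*log(cos(3*z))/27


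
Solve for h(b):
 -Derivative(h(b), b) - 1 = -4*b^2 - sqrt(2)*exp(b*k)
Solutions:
 h(b) = C1 + 4*b^3/3 - b + sqrt(2)*exp(b*k)/k


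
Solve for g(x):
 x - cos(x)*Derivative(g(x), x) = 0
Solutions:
 g(x) = C1 + Integral(x/cos(x), x)


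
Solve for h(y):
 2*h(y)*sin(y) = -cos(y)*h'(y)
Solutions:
 h(y) = C1*cos(y)^2


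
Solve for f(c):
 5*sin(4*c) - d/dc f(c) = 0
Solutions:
 f(c) = C1 - 5*cos(4*c)/4


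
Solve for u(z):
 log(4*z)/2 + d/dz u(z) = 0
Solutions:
 u(z) = C1 - z*log(z)/2 - z*log(2) + z/2


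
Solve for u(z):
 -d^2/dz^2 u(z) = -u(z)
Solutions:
 u(z) = C1*exp(-z) + C2*exp(z)


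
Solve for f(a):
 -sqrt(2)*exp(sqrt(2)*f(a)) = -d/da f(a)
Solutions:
 f(a) = sqrt(2)*(2*log(-1/(C1 + sqrt(2)*a)) - log(2))/4


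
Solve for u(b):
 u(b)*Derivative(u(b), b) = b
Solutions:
 u(b) = -sqrt(C1 + b^2)
 u(b) = sqrt(C1 + b^2)


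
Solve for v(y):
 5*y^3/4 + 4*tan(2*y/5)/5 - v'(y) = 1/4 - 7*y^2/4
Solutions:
 v(y) = C1 + 5*y^4/16 + 7*y^3/12 - y/4 - 2*log(cos(2*y/5))


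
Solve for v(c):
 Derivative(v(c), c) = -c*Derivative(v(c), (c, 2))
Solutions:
 v(c) = C1 + C2*log(c)


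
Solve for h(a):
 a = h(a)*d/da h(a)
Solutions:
 h(a) = -sqrt(C1 + a^2)
 h(a) = sqrt(C1 + a^2)


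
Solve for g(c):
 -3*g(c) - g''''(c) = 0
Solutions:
 g(c) = (C1*sin(sqrt(2)*3^(1/4)*c/2) + C2*cos(sqrt(2)*3^(1/4)*c/2))*exp(-sqrt(2)*3^(1/4)*c/2) + (C3*sin(sqrt(2)*3^(1/4)*c/2) + C4*cos(sqrt(2)*3^(1/4)*c/2))*exp(sqrt(2)*3^(1/4)*c/2)


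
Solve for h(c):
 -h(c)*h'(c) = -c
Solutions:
 h(c) = -sqrt(C1 + c^2)
 h(c) = sqrt(C1 + c^2)


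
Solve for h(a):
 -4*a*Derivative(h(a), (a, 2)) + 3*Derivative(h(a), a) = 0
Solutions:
 h(a) = C1 + C2*a^(7/4)


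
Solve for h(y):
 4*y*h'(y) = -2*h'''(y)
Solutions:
 h(y) = C1 + Integral(C2*airyai(-2^(1/3)*y) + C3*airybi(-2^(1/3)*y), y)


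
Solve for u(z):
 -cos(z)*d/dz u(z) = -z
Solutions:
 u(z) = C1 + Integral(z/cos(z), z)


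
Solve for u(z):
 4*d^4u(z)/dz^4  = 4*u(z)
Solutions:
 u(z) = C1*exp(-z) + C2*exp(z) + C3*sin(z) + C4*cos(z)


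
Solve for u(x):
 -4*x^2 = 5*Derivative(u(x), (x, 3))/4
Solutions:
 u(x) = C1 + C2*x + C3*x^2 - 4*x^5/75


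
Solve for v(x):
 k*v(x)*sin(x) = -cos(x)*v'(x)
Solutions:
 v(x) = C1*exp(k*log(cos(x)))


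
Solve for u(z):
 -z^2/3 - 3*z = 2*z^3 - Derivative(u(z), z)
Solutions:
 u(z) = C1 + z^4/2 + z^3/9 + 3*z^2/2


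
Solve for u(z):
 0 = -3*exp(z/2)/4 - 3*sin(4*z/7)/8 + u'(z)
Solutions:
 u(z) = C1 + 3*exp(z/2)/2 - 21*cos(4*z/7)/32


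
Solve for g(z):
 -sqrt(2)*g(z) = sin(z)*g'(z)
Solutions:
 g(z) = C1*(cos(z) + 1)^(sqrt(2)/2)/(cos(z) - 1)^(sqrt(2)/2)


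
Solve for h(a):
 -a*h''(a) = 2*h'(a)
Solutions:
 h(a) = C1 + C2/a


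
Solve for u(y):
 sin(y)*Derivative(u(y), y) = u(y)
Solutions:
 u(y) = C1*sqrt(cos(y) - 1)/sqrt(cos(y) + 1)


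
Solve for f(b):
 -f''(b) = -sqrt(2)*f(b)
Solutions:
 f(b) = C1*exp(-2^(1/4)*b) + C2*exp(2^(1/4)*b)


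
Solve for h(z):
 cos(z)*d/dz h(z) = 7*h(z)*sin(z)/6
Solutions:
 h(z) = C1/cos(z)^(7/6)


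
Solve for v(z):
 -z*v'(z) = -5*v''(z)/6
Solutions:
 v(z) = C1 + C2*erfi(sqrt(15)*z/5)


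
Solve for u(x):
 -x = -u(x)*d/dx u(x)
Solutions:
 u(x) = -sqrt(C1 + x^2)
 u(x) = sqrt(C1 + x^2)


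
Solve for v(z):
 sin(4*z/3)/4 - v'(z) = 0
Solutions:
 v(z) = C1 - 3*cos(4*z/3)/16


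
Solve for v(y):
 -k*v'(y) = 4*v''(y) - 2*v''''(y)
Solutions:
 v(y) = C1 + C2*exp(y*(6^(1/3)*(-9*k + 2*sqrt(3)*sqrt(27*k^2/4 - 32))^(1/3)/12 - 2^(1/3)*3^(5/6)*I*(-9*k + 2*sqrt(3)*sqrt(27*k^2/4 - 32))^(1/3)/12 - 8/((-6^(1/3) + 2^(1/3)*3^(5/6)*I)*(-9*k + 2*sqrt(3)*sqrt(27*k^2/4 - 32))^(1/3)))) + C3*exp(y*(6^(1/3)*(-9*k + 2*sqrt(3)*sqrt(27*k^2/4 - 32))^(1/3)/12 + 2^(1/3)*3^(5/6)*I*(-9*k + 2*sqrt(3)*sqrt(27*k^2/4 - 32))^(1/3)/12 + 8/((6^(1/3) + 2^(1/3)*3^(5/6)*I)*(-9*k + 2*sqrt(3)*sqrt(27*k^2/4 - 32))^(1/3)))) + C4*exp(-6^(1/3)*y*((-9*k + 2*sqrt(3)*sqrt(27*k^2/4 - 32))^(1/3) + 4*6^(1/3)/(-9*k + 2*sqrt(3)*sqrt(27*k^2/4 - 32))^(1/3))/6)


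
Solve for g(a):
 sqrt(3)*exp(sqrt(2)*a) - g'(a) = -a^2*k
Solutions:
 g(a) = C1 + a^3*k/3 + sqrt(6)*exp(sqrt(2)*a)/2


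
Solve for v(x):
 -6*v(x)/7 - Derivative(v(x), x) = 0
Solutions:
 v(x) = C1*exp(-6*x/7)


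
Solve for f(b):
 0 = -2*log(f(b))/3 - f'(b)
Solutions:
 li(f(b)) = C1 - 2*b/3


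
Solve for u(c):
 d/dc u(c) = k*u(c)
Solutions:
 u(c) = C1*exp(c*k)


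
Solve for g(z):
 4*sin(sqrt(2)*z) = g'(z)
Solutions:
 g(z) = C1 - 2*sqrt(2)*cos(sqrt(2)*z)


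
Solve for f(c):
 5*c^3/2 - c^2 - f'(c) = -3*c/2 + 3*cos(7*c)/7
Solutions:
 f(c) = C1 + 5*c^4/8 - c^3/3 + 3*c^2/4 - 3*sin(7*c)/49


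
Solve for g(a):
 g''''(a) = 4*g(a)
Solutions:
 g(a) = C1*exp(-sqrt(2)*a) + C2*exp(sqrt(2)*a) + C3*sin(sqrt(2)*a) + C4*cos(sqrt(2)*a)


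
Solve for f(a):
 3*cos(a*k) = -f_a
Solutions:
 f(a) = C1 - 3*sin(a*k)/k


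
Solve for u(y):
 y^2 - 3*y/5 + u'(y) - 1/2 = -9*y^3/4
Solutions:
 u(y) = C1 - 9*y^4/16 - y^3/3 + 3*y^2/10 + y/2


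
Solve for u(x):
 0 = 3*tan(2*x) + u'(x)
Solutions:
 u(x) = C1 + 3*log(cos(2*x))/2


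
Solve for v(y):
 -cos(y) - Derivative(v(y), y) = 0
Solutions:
 v(y) = C1 - sin(y)


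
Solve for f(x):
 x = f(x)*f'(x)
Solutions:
 f(x) = -sqrt(C1 + x^2)
 f(x) = sqrt(C1 + x^2)


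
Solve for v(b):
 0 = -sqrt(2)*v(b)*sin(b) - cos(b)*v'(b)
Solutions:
 v(b) = C1*cos(b)^(sqrt(2))


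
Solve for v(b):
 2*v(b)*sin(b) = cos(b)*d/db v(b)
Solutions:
 v(b) = C1/cos(b)^2


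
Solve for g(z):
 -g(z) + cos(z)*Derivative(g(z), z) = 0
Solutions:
 g(z) = C1*sqrt(sin(z) + 1)/sqrt(sin(z) - 1)


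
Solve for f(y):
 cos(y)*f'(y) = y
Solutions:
 f(y) = C1 + Integral(y/cos(y), y)


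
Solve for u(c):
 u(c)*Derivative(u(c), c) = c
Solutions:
 u(c) = -sqrt(C1 + c^2)
 u(c) = sqrt(C1 + c^2)


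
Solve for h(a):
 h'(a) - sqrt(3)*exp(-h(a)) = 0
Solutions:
 h(a) = log(C1 + sqrt(3)*a)


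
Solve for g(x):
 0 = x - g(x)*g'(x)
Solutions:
 g(x) = -sqrt(C1 + x^2)
 g(x) = sqrt(C1 + x^2)


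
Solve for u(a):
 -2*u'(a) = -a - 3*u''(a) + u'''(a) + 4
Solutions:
 u(a) = C1 + C2*exp(a) + C3*exp(2*a) + a^2/4 - 5*a/4


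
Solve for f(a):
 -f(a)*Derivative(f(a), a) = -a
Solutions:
 f(a) = -sqrt(C1 + a^2)
 f(a) = sqrt(C1 + a^2)


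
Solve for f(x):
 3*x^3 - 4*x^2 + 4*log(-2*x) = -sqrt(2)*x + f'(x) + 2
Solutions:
 f(x) = C1 + 3*x^4/4 - 4*x^3/3 + sqrt(2)*x^2/2 + 4*x*log(-x) + 2*x*(-3 + 2*log(2))


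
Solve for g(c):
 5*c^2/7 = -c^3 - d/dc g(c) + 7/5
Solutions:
 g(c) = C1 - c^4/4 - 5*c^3/21 + 7*c/5


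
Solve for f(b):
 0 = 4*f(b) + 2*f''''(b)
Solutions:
 f(b) = (C1*sin(2^(3/4)*b/2) + C2*cos(2^(3/4)*b/2))*exp(-2^(3/4)*b/2) + (C3*sin(2^(3/4)*b/2) + C4*cos(2^(3/4)*b/2))*exp(2^(3/4)*b/2)


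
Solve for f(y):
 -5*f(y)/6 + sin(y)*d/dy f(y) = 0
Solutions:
 f(y) = C1*(cos(y) - 1)^(5/12)/(cos(y) + 1)^(5/12)


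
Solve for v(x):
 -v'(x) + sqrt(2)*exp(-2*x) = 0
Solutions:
 v(x) = C1 - sqrt(2)*exp(-2*x)/2


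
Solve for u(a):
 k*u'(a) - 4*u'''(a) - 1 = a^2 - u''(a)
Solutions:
 u(a) = C1 + C2*exp(a*(1 - sqrt(16*k + 1))/8) + C3*exp(a*(sqrt(16*k + 1) + 1)/8) + a^3/(3*k) - a^2/k^2 + a/k + 8*a/k^2 + 2*a/k^3


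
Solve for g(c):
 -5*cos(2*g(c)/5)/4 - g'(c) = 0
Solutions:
 5*c/4 - 5*log(sin(2*g(c)/5) - 1)/4 + 5*log(sin(2*g(c)/5) + 1)/4 = C1


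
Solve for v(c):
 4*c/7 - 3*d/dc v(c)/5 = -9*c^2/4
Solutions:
 v(c) = C1 + 5*c^3/4 + 10*c^2/21


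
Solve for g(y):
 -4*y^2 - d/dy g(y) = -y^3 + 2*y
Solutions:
 g(y) = C1 + y^4/4 - 4*y^3/3 - y^2


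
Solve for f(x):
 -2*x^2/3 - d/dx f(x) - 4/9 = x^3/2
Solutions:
 f(x) = C1 - x^4/8 - 2*x^3/9 - 4*x/9


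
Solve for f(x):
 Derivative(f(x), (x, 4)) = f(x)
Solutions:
 f(x) = C1*exp(-x) + C2*exp(x) + C3*sin(x) + C4*cos(x)


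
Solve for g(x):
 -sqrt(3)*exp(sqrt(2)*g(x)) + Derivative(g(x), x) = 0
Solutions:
 g(x) = sqrt(2)*(2*log(-1/(C1 + sqrt(3)*x)) - log(2))/4


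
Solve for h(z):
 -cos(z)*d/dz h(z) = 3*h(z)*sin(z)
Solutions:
 h(z) = C1*cos(z)^3


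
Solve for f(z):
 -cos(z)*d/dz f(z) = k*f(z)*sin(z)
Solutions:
 f(z) = C1*exp(k*log(cos(z)))


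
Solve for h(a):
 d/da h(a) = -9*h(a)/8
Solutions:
 h(a) = C1*exp(-9*a/8)


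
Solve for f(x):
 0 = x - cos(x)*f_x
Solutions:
 f(x) = C1 + Integral(x/cos(x), x)


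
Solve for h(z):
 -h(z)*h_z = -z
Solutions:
 h(z) = -sqrt(C1 + z^2)
 h(z) = sqrt(C1 + z^2)


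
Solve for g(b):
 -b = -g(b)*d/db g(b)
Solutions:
 g(b) = -sqrt(C1 + b^2)
 g(b) = sqrt(C1 + b^2)


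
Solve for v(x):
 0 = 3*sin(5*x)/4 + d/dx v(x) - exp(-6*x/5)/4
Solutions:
 v(x) = C1 + 3*cos(5*x)/20 - 5*exp(-6*x/5)/24


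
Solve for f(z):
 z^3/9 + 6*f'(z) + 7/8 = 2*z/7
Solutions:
 f(z) = C1 - z^4/216 + z^2/42 - 7*z/48


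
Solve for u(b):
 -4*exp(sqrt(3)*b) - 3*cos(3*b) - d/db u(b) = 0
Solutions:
 u(b) = C1 - 4*sqrt(3)*exp(sqrt(3)*b)/3 - sin(3*b)


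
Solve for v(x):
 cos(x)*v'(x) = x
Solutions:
 v(x) = C1 + Integral(x/cos(x), x)


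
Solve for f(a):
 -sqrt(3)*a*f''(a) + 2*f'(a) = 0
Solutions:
 f(a) = C1 + C2*a^(1 + 2*sqrt(3)/3)


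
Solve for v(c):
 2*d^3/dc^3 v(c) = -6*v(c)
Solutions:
 v(c) = C3*exp(-3^(1/3)*c) + (C1*sin(3^(5/6)*c/2) + C2*cos(3^(5/6)*c/2))*exp(3^(1/3)*c/2)


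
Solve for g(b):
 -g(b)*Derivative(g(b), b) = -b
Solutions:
 g(b) = -sqrt(C1 + b^2)
 g(b) = sqrt(C1 + b^2)


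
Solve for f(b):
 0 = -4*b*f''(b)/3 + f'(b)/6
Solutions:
 f(b) = C1 + C2*b^(9/8)


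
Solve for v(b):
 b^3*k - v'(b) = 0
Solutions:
 v(b) = C1 + b^4*k/4


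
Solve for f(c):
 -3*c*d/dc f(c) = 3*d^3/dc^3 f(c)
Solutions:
 f(c) = C1 + Integral(C2*airyai(-c) + C3*airybi(-c), c)


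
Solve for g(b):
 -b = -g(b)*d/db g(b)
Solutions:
 g(b) = -sqrt(C1 + b^2)
 g(b) = sqrt(C1 + b^2)


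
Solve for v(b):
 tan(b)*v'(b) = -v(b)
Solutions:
 v(b) = C1/sin(b)


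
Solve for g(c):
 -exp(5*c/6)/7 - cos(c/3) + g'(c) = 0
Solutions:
 g(c) = C1 + 6*exp(5*c/6)/35 + 3*sin(c/3)


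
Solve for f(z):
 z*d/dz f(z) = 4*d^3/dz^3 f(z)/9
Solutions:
 f(z) = C1 + Integral(C2*airyai(2^(1/3)*3^(2/3)*z/2) + C3*airybi(2^(1/3)*3^(2/3)*z/2), z)


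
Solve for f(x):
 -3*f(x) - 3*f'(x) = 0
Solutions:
 f(x) = C1*exp(-x)


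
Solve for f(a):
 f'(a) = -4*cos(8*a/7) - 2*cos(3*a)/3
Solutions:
 f(a) = C1 - 7*sin(8*a/7)/2 - 2*sin(3*a)/9


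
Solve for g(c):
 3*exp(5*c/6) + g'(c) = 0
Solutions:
 g(c) = C1 - 18*exp(5*c/6)/5


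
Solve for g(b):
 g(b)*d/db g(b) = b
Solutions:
 g(b) = -sqrt(C1 + b^2)
 g(b) = sqrt(C1 + b^2)


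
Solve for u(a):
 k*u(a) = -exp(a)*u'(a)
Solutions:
 u(a) = C1*exp(k*exp(-a))


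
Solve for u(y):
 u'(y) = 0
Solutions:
 u(y) = C1


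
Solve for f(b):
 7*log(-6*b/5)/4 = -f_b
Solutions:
 f(b) = C1 - 7*b*log(-b)/4 + 7*b*(-log(6) + 1 + log(5))/4


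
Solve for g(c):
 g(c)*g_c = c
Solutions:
 g(c) = -sqrt(C1 + c^2)
 g(c) = sqrt(C1 + c^2)


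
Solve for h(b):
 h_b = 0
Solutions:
 h(b) = C1


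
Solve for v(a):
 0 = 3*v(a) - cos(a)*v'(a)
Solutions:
 v(a) = C1*(sin(a) + 1)^(3/2)/(sin(a) - 1)^(3/2)


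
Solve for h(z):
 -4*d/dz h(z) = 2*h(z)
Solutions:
 h(z) = C1*exp(-z/2)


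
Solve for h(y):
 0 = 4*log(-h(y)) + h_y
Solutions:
 -li(-h(y)) = C1 - 4*y


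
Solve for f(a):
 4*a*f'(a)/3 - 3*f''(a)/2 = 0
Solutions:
 f(a) = C1 + C2*erfi(2*a/3)


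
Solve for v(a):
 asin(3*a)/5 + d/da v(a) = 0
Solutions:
 v(a) = C1 - a*asin(3*a)/5 - sqrt(1 - 9*a^2)/15


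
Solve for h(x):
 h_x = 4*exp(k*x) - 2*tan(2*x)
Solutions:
 h(x) = C1 + 4*Piecewise((exp(k*x)/k, Ne(k, 0)), (x, True)) + log(cos(2*x))


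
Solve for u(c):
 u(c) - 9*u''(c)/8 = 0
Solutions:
 u(c) = C1*exp(-2*sqrt(2)*c/3) + C2*exp(2*sqrt(2)*c/3)


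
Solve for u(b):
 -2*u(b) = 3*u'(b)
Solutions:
 u(b) = C1*exp(-2*b/3)


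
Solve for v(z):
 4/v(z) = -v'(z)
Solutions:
 v(z) = -sqrt(C1 - 8*z)
 v(z) = sqrt(C1 - 8*z)


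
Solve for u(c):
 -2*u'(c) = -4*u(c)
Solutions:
 u(c) = C1*exp(2*c)


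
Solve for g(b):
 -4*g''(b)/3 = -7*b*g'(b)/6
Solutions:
 g(b) = C1 + C2*erfi(sqrt(7)*b/4)


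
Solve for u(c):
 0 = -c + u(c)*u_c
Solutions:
 u(c) = -sqrt(C1 + c^2)
 u(c) = sqrt(C1 + c^2)


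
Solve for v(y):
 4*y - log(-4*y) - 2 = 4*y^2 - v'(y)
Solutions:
 v(y) = C1 + 4*y^3/3 - 2*y^2 + y*log(-y) + y*(1 + 2*log(2))


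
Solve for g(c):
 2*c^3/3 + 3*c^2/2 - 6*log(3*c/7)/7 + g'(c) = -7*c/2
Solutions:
 g(c) = C1 - c^4/6 - c^3/2 - 7*c^2/4 + 6*c*log(c)/7 - 6*c*log(7)/7 - 6*c/7 + 6*c*log(3)/7


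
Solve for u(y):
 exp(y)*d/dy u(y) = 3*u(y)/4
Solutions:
 u(y) = C1*exp(-3*exp(-y)/4)


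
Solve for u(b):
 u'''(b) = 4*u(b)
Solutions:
 u(b) = C3*exp(2^(2/3)*b) + (C1*sin(2^(2/3)*sqrt(3)*b/2) + C2*cos(2^(2/3)*sqrt(3)*b/2))*exp(-2^(2/3)*b/2)


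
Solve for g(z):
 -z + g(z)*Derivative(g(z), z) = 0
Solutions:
 g(z) = -sqrt(C1 + z^2)
 g(z) = sqrt(C1 + z^2)


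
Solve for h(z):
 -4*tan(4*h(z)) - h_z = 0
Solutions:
 h(z) = -asin(C1*exp(-16*z))/4 + pi/4
 h(z) = asin(C1*exp(-16*z))/4


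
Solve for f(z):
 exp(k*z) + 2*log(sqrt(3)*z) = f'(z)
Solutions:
 f(z) = C1 + 2*z*log(z) + z*(-2 + log(3)) + Piecewise((exp(k*z)/k, Ne(k, 0)), (z, True))


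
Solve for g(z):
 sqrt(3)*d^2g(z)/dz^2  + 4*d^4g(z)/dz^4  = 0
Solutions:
 g(z) = C1 + C2*z + C3*sin(3^(1/4)*z/2) + C4*cos(3^(1/4)*z/2)


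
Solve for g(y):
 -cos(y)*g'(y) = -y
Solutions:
 g(y) = C1 + Integral(y/cos(y), y)


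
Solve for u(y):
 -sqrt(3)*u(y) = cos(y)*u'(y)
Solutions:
 u(y) = C1*(sin(y) - 1)^(sqrt(3)/2)/(sin(y) + 1)^(sqrt(3)/2)


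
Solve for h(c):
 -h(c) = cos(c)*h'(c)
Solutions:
 h(c) = C1*sqrt(sin(c) - 1)/sqrt(sin(c) + 1)


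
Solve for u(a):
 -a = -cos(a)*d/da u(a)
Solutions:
 u(a) = C1 + Integral(a/cos(a), a)


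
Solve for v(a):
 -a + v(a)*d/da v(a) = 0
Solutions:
 v(a) = -sqrt(C1 + a^2)
 v(a) = sqrt(C1 + a^2)


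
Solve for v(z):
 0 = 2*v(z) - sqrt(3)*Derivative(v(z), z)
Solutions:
 v(z) = C1*exp(2*sqrt(3)*z/3)


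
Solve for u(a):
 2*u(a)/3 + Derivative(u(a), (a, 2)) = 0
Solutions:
 u(a) = C1*sin(sqrt(6)*a/3) + C2*cos(sqrt(6)*a/3)


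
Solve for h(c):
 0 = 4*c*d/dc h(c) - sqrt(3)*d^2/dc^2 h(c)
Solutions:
 h(c) = C1 + C2*erfi(sqrt(2)*3^(3/4)*c/3)


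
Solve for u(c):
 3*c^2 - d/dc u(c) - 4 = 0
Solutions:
 u(c) = C1 + c^3 - 4*c


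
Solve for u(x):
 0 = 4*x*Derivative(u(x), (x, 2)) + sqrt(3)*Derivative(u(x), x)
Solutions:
 u(x) = C1 + C2*x^(1 - sqrt(3)/4)


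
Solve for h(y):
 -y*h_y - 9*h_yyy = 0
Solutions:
 h(y) = C1 + Integral(C2*airyai(-3^(1/3)*y/3) + C3*airybi(-3^(1/3)*y/3), y)


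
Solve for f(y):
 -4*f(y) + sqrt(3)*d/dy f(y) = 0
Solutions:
 f(y) = C1*exp(4*sqrt(3)*y/3)


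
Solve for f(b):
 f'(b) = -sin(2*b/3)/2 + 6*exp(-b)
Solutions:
 f(b) = C1 + 3*cos(2*b/3)/4 - 6*exp(-b)


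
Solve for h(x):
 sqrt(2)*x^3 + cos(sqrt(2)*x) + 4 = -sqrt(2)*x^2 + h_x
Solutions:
 h(x) = C1 + sqrt(2)*x^4/4 + sqrt(2)*x^3/3 + 4*x + sqrt(2)*sin(sqrt(2)*x)/2


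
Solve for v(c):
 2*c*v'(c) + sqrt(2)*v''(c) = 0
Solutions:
 v(c) = C1 + C2*erf(2^(3/4)*c/2)


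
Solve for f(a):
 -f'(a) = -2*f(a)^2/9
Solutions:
 f(a) = -9/(C1 + 2*a)


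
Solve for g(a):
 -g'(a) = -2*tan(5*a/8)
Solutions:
 g(a) = C1 - 16*log(cos(5*a/8))/5


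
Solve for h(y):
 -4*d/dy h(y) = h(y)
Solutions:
 h(y) = C1*exp(-y/4)


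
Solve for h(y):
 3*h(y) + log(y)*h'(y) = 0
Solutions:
 h(y) = C1*exp(-3*li(y))


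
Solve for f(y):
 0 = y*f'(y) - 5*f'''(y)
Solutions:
 f(y) = C1 + Integral(C2*airyai(5^(2/3)*y/5) + C3*airybi(5^(2/3)*y/5), y)


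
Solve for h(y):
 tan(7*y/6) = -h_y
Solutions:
 h(y) = C1 + 6*log(cos(7*y/6))/7


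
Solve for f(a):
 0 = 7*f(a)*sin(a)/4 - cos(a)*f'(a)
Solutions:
 f(a) = C1/cos(a)^(7/4)


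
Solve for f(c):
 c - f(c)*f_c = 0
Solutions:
 f(c) = -sqrt(C1 + c^2)
 f(c) = sqrt(C1 + c^2)


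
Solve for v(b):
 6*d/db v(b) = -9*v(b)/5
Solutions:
 v(b) = C1*exp(-3*b/10)


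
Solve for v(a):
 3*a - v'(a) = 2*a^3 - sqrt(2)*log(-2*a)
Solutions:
 v(a) = C1 - a^4/2 + 3*a^2/2 + sqrt(2)*a*log(-a) + sqrt(2)*a*(-1 + log(2))


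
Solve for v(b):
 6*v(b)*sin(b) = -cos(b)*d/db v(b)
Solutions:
 v(b) = C1*cos(b)^6


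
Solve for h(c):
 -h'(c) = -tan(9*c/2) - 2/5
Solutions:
 h(c) = C1 + 2*c/5 - 2*log(cos(9*c/2))/9


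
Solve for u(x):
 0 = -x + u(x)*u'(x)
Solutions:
 u(x) = -sqrt(C1 + x^2)
 u(x) = sqrt(C1 + x^2)


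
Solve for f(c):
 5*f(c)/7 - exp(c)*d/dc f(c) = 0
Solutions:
 f(c) = C1*exp(-5*exp(-c)/7)


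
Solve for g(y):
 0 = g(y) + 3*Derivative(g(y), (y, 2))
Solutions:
 g(y) = C1*sin(sqrt(3)*y/3) + C2*cos(sqrt(3)*y/3)


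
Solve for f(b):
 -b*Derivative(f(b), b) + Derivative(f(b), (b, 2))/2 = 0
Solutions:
 f(b) = C1 + C2*erfi(b)


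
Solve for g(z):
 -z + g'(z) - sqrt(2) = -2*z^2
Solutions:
 g(z) = C1 - 2*z^3/3 + z^2/2 + sqrt(2)*z


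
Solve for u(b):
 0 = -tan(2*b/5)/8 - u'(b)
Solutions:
 u(b) = C1 + 5*log(cos(2*b/5))/16


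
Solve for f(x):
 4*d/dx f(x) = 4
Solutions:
 f(x) = C1 + x


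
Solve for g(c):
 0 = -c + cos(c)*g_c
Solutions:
 g(c) = C1 + Integral(c/cos(c), c)


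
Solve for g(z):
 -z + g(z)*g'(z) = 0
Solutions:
 g(z) = -sqrt(C1 + z^2)
 g(z) = sqrt(C1 + z^2)


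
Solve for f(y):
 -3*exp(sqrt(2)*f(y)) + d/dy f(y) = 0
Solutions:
 f(y) = sqrt(2)*(2*log(-1/(C1 + 3*y)) - log(2))/4


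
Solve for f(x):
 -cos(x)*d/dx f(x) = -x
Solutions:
 f(x) = C1 + Integral(x/cos(x), x)


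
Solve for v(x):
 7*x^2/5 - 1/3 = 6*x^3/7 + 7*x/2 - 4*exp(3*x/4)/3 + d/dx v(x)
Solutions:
 v(x) = C1 - 3*x^4/14 + 7*x^3/15 - 7*x^2/4 - x/3 + 16*exp(3*x/4)/9


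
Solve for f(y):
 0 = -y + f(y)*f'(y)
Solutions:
 f(y) = -sqrt(C1 + y^2)
 f(y) = sqrt(C1 + y^2)


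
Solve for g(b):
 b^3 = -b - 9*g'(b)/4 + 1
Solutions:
 g(b) = C1 - b^4/9 - 2*b^2/9 + 4*b/9


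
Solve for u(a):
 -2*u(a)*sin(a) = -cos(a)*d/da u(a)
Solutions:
 u(a) = C1/cos(a)^2


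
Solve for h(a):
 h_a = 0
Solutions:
 h(a) = C1


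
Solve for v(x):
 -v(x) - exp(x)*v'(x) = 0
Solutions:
 v(x) = C1*exp(exp(-x))


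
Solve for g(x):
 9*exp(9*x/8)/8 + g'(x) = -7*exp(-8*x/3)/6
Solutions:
 g(x) = C1 - exp(x)^(9/8) + 7*exp(-8*x/3)/16


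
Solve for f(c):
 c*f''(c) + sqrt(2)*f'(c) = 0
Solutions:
 f(c) = C1 + C2*c^(1 - sqrt(2))


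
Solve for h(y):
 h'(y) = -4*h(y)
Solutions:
 h(y) = C1*exp(-4*y)


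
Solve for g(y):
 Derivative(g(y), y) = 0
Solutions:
 g(y) = C1


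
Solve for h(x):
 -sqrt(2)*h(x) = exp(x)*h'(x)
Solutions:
 h(x) = C1*exp(sqrt(2)*exp(-x))


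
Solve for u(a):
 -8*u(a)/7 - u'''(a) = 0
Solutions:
 u(a) = C3*exp(-2*7^(2/3)*a/7) + (C1*sin(sqrt(3)*7^(2/3)*a/7) + C2*cos(sqrt(3)*7^(2/3)*a/7))*exp(7^(2/3)*a/7)


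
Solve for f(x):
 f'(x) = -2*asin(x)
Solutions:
 f(x) = C1 - 2*x*asin(x) - 2*sqrt(1 - x^2)


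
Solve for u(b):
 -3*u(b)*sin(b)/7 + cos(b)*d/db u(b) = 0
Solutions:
 u(b) = C1/cos(b)^(3/7)


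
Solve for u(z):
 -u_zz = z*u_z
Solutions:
 u(z) = C1 + C2*erf(sqrt(2)*z/2)
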